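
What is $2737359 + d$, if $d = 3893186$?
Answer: $6630545$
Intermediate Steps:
$2737359 + d = 2737359 + 3893186 = 6630545$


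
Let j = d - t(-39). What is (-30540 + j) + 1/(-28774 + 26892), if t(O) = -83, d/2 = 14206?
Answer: -3848691/1882 ≈ -2045.0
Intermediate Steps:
d = 28412 (d = 2*14206 = 28412)
j = 28495 (j = 28412 - 1*(-83) = 28412 + 83 = 28495)
(-30540 + j) + 1/(-28774 + 26892) = (-30540 + 28495) + 1/(-28774 + 26892) = -2045 + 1/(-1882) = -2045 - 1/1882 = -3848691/1882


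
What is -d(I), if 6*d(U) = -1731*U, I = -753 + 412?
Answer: -196757/2 ≈ -98379.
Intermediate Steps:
I = -341
d(U) = -577*U/2 (d(U) = (-1731*U)/6 = -577*U/2)
-d(I) = -(-577)*(-341)/2 = -1*196757/2 = -196757/2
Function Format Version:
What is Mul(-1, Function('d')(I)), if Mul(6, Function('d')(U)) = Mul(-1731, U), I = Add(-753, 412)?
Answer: Rational(-196757, 2) ≈ -98379.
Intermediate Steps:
I = -341
Function('d')(U) = Mul(Rational(-577, 2), U) (Function('d')(U) = Mul(Rational(1, 6), Mul(-1731, U)) = Mul(Rational(-577, 2), U))
Mul(-1, Function('d')(I)) = Mul(-1, Mul(Rational(-577, 2), -341)) = Mul(-1, Rational(196757, 2)) = Rational(-196757, 2)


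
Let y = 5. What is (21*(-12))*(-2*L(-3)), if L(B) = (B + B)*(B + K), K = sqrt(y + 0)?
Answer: 9072 - 3024*sqrt(5) ≈ 2310.1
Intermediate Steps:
K = sqrt(5) (K = sqrt(5 + 0) = sqrt(5) ≈ 2.2361)
L(B) = 2*B*(B + sqrt(5)) (L(B) = (B + B)*(B + sqrt(5)) = (2*B)*(B + sqrt(5)) = 2*B*(B + sqrt(5)))
(21*(-12))*(-2*L(-3)) = (21*(-12))*(-4*(-3)*(-3 + sqrt(5))) = -(-504)*(18 - 6*sqrt(5)) = -252*(-36 + 12*sqrt(5)) = 9072 - 3024*sqrt(5)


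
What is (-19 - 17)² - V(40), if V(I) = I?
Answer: 1256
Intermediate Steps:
(-19 - 17)² - V(40) = (-19 - 17)² - 1*40 = (-36)² - 40 = 1296 - 40 = 1256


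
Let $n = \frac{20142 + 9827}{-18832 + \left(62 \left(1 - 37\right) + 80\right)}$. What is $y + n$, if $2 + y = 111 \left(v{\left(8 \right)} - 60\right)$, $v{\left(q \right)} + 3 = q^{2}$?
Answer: $\frac{2257287}{20984} \approx 107.57$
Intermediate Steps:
$v{\left(q \right)} = -3 + q^{2}$
$y = 109$ ($y = -2 + 111 \left(\left(-3 + 8^{2}\right) - 60\right) = -2 + 111 \left(\left(-3 + 64\right) - 60\right) = -2 + 111 \left(61 - 60\right) = -2 + 111 \cdot 1 = -2 + 111 = 109$)
$n = - \frac{29969}{20984}$ ($n = \frac{29969}{-18832 + \left(62 \left(1 - 37\right) + 80\right)} = \frac{29969}{-18832 + \left(62 \left(-36\right) + 80\right)} = \frac{29969}{-18832 + \left(-2232 + 80\right)} = \frac{29969}{-18832 - 2152} = \frac{29969}{-20984} = 29969 \left(- \frac{1}{20984}\right) = - \frac{29969}{20984} \approx -1.4282$)
$y + n = 109 - \frac{29969}{20984} = \frac{2257287}{20984}$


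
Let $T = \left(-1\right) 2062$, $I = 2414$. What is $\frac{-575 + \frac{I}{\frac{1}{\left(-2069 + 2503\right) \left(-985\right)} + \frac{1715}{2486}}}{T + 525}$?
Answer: $- \frac{267987193895}{140855072746} \approx -1.9026$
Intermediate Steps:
$T = -2062$
$\frac{-575 + \frac{I}{\frac{1}{\left(-2069 + 2503\right) \left(-985\right)} + \frac{1715}{2486}}}{T + 525} = \frac{-575 + \frac{2414}{\frac{1}{\left(-2069 + 2503\right) \left(-985\right)} + \frac{1715}{2486}}}{-2062 + 525} = \frac{-575 + \frac{2414}{\frac{1}{434} \left(- \frac{1}{985}\right) + 1715 \cdot \frac{1}{2486}}}{-1537} = \left(-575 + \frac{2414}{\frac{1}{434} \left(- \frac{1}{985}\right) + \frac{1715}{2486}}\right) \left(- \frac{1}{1537}\right) = \left(-575 + \frac{2414}{- \frac{1}{427490} + \frac{1715}{2486}}\right) \left(- \frac{1}{1537}\right) = \left(-575 + \frac{2414}{\frac{183285716}{265685035}}\right) \left(- \frac{1}{1537}\right) = \left(-575 + 2414 \cdot \frac{265685035}{183285716}\right) \left(- \frac{1}{1537}\right) = \left(-575 + \frac{320681837245}{91642858}\right) \left(- \frac{1}{1537}\right) = \frac{267987193895}{91642858} \left(- \frac{1}{1537}\right) = - \frac{267987193895}{140855072746}$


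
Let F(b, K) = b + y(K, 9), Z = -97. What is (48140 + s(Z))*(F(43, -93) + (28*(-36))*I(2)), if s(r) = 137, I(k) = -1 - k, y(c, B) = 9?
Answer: 148500052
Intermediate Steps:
F(b, K) = 9 + b (F(b, K) = b + 9 = 9 + b)
(48140 + s(Z))*(F(43, -93) + (28*(-36))*I(2)) = (48140 + 137)*((9 + 43) + (28*(-36))*(-1 - 1*2)) = 48277*(52 - 1008*(-1 - 2)) = 48277*(52 - 1008*(-3)) = 48277*(52 + 3024) = 48277*3076 = 148500052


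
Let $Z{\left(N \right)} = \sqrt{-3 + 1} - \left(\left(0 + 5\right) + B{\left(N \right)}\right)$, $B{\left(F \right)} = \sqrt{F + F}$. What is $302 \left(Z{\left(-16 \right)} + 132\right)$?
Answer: $38354 - 906 i \sqrt{2} \approx 38354.0 - 1281.3 i$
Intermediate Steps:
$B{\left(F \right)} = \sqrt{2} \sqrt{F}$ ($B{\left(F \right)} = \sqrt{2 F} = \sqrt{2} \sqrt{F}$)
$Z{\left(N \right)} = -5 + i \sqrt{2} - \sqrt{2} \sqrt{N}$ ($Z{\left(N \right)} = \sqrt{-3 + 1} - \left(\left(0 + 5\right) + \sqrt{2} \sqrt{N}\right) = \sqrt{-2} - \left(5 + \sqrt{2} \sqrt{N}\right) = i \sqrt{2} - \left(5 + \sqrt{2} \sqrt{N}\right) = -5 + i \sqrt{2} - \sqrt{2} \sqrt{N}$)
$302 \left(Z{\left(-16 \right)} + 132\right) = 302 \left(\left(-5 + i \sqrt{2} - \sqrt{2} \sqrt{-16}\right) + 132\right) = 302 \left(\left(-5 + i \sqrt{2} - \sqrt{2} \cdot 4 i\right) + 132\right) = 302 \left(\left(-5 + i \sqrt{2} - 4 i \sqrt{2}\right) + 132\right) = 302 \left(\left(-5 - 3 i \sqrt{2}\right) + 132\right) = 302 \left(127 - 3 i \sqrt{2}\right) = 38354 - 906 i \sqrt{2}$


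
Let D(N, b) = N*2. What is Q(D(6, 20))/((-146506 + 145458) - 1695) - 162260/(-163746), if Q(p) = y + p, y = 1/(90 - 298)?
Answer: 46083961585/46712148912 ≈ 0.98655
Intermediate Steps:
y = -1/208 (y = 1/(-208) = -1/208 ≈ -0.0048077)
D(N, b) = 2*N
Q(p) = -1/208 + p
Q(D(6, 20))/((-146506 + 145458) - 1695) - 162260/(-163746) = (-1/208 + 2*6)/((-146506 + 145458) - 1695) - 162260/(-163746) = (-1/208 + 12)/(-1048 - 1695) - 162260*(-1/163746) = (2495/208)/(-2743) + 81130/81873 = (2495/208)*(-1/2743) + 81130/81873 = -2495/570544 + 81130/81873 = 46083961585/46712148912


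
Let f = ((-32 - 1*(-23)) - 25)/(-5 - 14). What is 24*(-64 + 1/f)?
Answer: -25884/17 ≈ -1522.6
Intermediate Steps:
f = 34/19 (f = ((-32 + 23) - 25)/(-19) = (-9 - 25)*(-1/19) = -34*(-1/19) = 34/19 ≈ 1.7895)
24*(-64 + 1/f) = 24*(-64 + 1/(34/19)) = 24*(-64 + 19/34) = 24*(-2157/34) = -25884/17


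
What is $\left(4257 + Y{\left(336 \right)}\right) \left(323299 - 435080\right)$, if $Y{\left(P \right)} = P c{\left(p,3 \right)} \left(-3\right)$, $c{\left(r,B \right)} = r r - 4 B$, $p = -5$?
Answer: $988926507$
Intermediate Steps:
$c{\left(r,B \right)} = r^{2} - 4 B$
$Y{\left(P \right)} = - 39 P$ ($Y{\left(P \right)} = P \left(\left(-5\right)^{2} - 12\right) \left(-3\right) = P \left(25 - 12\right) \left(-3\right) = P 13 \left(-3\right) = 13 P \left(-3\right) = - 39 P$)
$\left(4257 + Y{\left(336 \right)}\right) \left(323299 - 435080\right) = \left(4257 - 13104\right) \left(323299 - 435080\right) = \left(4257 - 13104\right) \left(-111781\right) = \left(-8847\right) \left(-111781\right) = 988926507$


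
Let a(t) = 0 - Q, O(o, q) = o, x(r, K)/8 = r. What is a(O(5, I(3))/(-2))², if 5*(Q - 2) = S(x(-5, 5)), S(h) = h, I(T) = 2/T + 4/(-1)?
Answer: 36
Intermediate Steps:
I(T) = -4 + 2/T (I(T) = 2/T + 4*(-1) = 2/T - 4 = -4 + 2/T)
x(r, K) = 8*r
Q = -6 (Q = 2 + (8*(-5))/5 = 2 + (⅕)*(-40) = 2 - 8 = -6)
a(t) = 6 (a(t) = 0 - 1*(-6) = 0 + 6 = 6)
a(O(5, I(3))/(-2))² = 6² = 36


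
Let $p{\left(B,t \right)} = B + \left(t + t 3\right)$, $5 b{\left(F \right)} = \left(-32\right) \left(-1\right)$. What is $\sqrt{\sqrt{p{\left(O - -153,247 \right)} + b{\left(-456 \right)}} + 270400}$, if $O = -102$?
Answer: $\frac{\sqrt{6760000 + 5 \sqrt{26135}}}{5} \approx 520.03$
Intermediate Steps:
$b{\left(F \right)} = \frac{32}{5}$ ($b{\left(F \right)} = \frac{\left(-32\right) \left(-1\right)}{5} = \frac{1}{5} \cdot 32 = \frac{32}{5}$)
$p{\left(B,t \right)} = B + 4 t$ ($p{\left(B,t \right)} = B + \left(t + 3 t\right) = B + 4 t$)
$\sqrt{\sqrt{p{\left(O - -153,247 \right)} + b{\left(-456 \right)}} + 270400} = \sqrt{\sqrt{\left(\left(-102 - -153\right) + 4 \cdot 247\right) + \frac{32}{5}} + 270400} = \sqrt{\sqrt{\left(\left(-102 + 153\right) + 988\right) + \frac{32}{5}} + 270400} = \sqrt{\sqrt{\left(51 + 988\right) + \frac{32}{5}} + 270400} = \sqrt{\sqrt{1039 + \frac{32}{5}} + 270400} = \sqrt{\sqrt{\frac{5227}{5}} + 270400} = \sqrt{\frac{\sqrt{26135}}{5} + 270400} = \sqrt{270400 + \frac{\sqrt{26135}}{5}}$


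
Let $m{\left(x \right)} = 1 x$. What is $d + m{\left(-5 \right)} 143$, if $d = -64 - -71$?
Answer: $-708$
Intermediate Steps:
$d = 7$ ($d = -64 + 71 = 7$)
$m{\left(x \right)} = x$
$d + m{\left(-5 \right)} 143 = 7 - 715 = -708$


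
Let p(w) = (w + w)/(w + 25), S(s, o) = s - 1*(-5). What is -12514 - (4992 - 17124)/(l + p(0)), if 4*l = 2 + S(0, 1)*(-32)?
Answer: -1012870/79 ≈ -12821.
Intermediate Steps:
S(s, o) = 5 + s (S(s, o) = s + 5 = 5 + s)
p(w) = 2*w/(25 + w) (p(w) = (2*w)/(25 + w) = 2*w/(25 + w))
l = -79/2 (l = (2 + (5 + 0)*(-32))/4 = (2 + 5*(-32))/4 = (2 - 160)/4 = (1/4)*(-158) = -79/2 ≈ -39.500)
-12514 - (4992 - 17124)/(l + p(0)) = -12514 - (4992 - 17124)/(-79/2 + 2*0/(25 + 0)) = -12514 - (-12132)/(-79/2 + 2*0/25) = -12514 - (-12132)/(-79/2 + 2*0*(1/25)) = -12514 - (-12132)/(-79/2 + 0) = -12514 - (-12132)/(-79/2) = -12514 - (-12132)*(-2)/79 = -12514 - 1*24264/79 = -12514 - 24264/79 = -1012870/79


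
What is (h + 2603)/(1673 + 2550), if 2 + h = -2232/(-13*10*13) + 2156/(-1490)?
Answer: 327463007/531696815 ≈ 0.61588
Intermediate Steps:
h = -267708/125905 (h = -2 + (-2232/(-13*10*13) + 2156/(-1490)) = -2 + (-2232/((-130*13)) + 2156*(-1/1490)) = -2 + (-2232/(-1690) - 1078/745) = -2 + (-2232*(-1/1690) - 1078/745) = -2 + (1116/845 - 1078/745) = -2 - 15898/125905 = -267708/125905 ≈ -2.1263)
(h + 2603)/(1673 + 2550) = (-267708/125905 + 2603)/(1673 + 2550) = (327463007/125905)/4223 = (327463007/125905)*(1/4223) = 327463007/531696815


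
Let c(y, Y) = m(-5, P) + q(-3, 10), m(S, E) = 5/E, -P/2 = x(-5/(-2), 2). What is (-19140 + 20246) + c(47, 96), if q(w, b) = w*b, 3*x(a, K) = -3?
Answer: 2157/2 ≈ 1078.5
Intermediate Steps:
x(a, K) = -1 (x(a, K) = (⅓)*(-3) = -1)
P = 2 (P = -2*(-1) = 2)
q(w, b) = b*w
c(y, Y) = -55/2 (c(y, Y) = 5/2 + 10*(-3) = 5*(½) - 30 = 5/2 - 30 = -55/2)
(-19140 + 20246) + c(47, 96) = (-19140 + 20246) - 55/2 = 1106 - 55/2 = 2157/2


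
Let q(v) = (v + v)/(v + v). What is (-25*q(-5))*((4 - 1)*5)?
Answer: -375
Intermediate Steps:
q(v) = 1 (q(v) = (2*v)/((2*v)) = (2*v)*(1/(2*v)) = 1)
(-25*q(-5))*((4 - 1)*5) = (-25*1)*((4 - 1)*5) = -75*5 = -25*15 = -375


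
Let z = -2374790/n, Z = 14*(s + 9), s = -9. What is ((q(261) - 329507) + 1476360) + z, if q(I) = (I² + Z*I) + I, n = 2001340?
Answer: 22109964001/18194 ≈ 1.2152e+6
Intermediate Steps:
Z = 0 (Z = 14*(-9 + 9) = 14*0 = 0)
q(I) = I + I² (q(I) = (I² + 0*I) + I = (I² + 0) + I = I² + I = I + I²)
z = -21589/18194 (z = -2374790/2001340 = -2374790*1/2001340 = -21589/18194 ≈ -1.1866)
((q(261) - 329507) + 1476360) + z = ((261*(1 + 261) - 329507) + 1476360) - 21589/18194 = ((261*262 - 329507) + 1476360) - 21589/18194 = ((68382 - 329507) + 1476360) - 21589/18194 = (-261125 + 1476360) - 21589/18194 = 1215235 - 21589/18194 = 22109964001/18194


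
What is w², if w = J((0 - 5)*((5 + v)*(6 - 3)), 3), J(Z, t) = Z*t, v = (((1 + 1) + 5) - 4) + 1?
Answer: 164025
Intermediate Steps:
v = 4 (v = ((2 + 5) - 4) + 1 = (7 - 4) + 1 = 3 + 1 = 4)
w = -405 (w = ((0 - 5)*((5 + 4)*(6 - 3)))*3 = -45*3*3 = -5*27*3 = -135*3 = -405)
w² = (-405)² = 164025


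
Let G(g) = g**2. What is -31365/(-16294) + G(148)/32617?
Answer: 1379935981/531461398 ≈ 2.5965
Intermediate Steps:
-31365/(-16294) + G(148)/32617 = -31365/(-16294) + 148**2/32617 = -31365*(-1/16294) + 21904*(1/32617) = 31365/16294 + 21904/32617 = 1379935981/531461398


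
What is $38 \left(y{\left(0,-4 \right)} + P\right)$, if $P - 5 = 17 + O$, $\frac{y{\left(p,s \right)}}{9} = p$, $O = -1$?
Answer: $798$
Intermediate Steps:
$y{\left(p,s \right)} = 9 p$
$P = 21$ ($P = 5 + \left(17 - 1\right) = 5 + 16 = 21$)
$38 \left(y{\left(0,-4 \right)} + P\right) = 38 \left(9 \cdot 0 + 21\right) = 38 \left(0 + 21\right) = 38 \cdot 21 = 798$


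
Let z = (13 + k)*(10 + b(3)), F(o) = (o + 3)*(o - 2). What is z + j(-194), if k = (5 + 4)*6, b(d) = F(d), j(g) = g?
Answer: 878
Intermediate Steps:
F(o) = (-2 + o)*(3 + o) (F(o) = (3 + o)*(-2 + o) = (-2 + o)*(3 + o))
b(d) = -6 + d + d**2
k = 54 (k = 9*6 = 54)
z = 1072 (z = (13 + 54)*(10 + (-6 + 3 + 3**2)) = 67*(10 + (-6 + 3 + 9)) = 67*(10 + 6) = 67*16 = 1072)
z + j(-194) = 1072 - 194 = 878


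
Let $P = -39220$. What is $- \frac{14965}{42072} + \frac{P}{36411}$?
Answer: $- \frac{13804745}{9634488} \approx -1.4328$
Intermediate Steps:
$- \frac{14965}{42072} + \frac{P}{36411} = - \frac{14965}{42072} - \frac{39220}{36411} = \left(-14965\right) \frac{1}{42072} - \frac{740}{687} = - \frac{14965}{42072} - \frac{740}{687} = - \frac{13804745}{9634488}$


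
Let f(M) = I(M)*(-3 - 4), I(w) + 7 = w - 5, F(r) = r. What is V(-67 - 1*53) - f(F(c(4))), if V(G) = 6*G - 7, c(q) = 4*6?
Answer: -643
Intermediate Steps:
c(q) = 24
I(w) = -12 + w (I(w) = -7 + (w - 5) = -7 + (-5 + w) = -12 + w)
f(M) = 84 - 7*M (f(M) = (-12 + M)*(-3 - 4) = (-12 + M)*(-7) = 84 - 7*M)
V(G) = -7 + 6*G
V(-67 - 1*53) - f(F(c(4))) = (-7 + 6*(-67 - 1*53)) - (84 - 7*24) = (-7 + 6*(-67 - 53)) - (84 - 168) = (-7 + 6*(-120)) - 1*(-84) = (-7 - 720) + 84 = -727 + 84 = -643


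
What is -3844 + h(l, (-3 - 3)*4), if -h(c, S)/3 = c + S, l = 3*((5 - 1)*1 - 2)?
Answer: -3790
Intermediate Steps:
l = 6 (l = 3*(4*1 - 2) = 3*(4 - 2) = 3*2 = 6)
h(c, S) = -3*S - 3*c (h(c, S) = -3*(c + S) = -3*(S + c) = -3*S - 3*c)
-3844 + h(l, (-3 - 3)*4) = -3844 + (-3*(-3 - 3)*4 - 3*6) = -3844 + (-(-18)*4 - 18) = -3844 + (-3*(-24) - 18) = -3844 + (72 - 18) = -3844 + 54 = -3790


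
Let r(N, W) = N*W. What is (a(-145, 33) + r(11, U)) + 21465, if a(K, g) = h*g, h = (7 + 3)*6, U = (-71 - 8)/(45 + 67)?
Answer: 2624971/112 ≈ 23437.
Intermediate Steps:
U = -79/112 ≈ -0.70536
h = 60 (h = 10*6 = 60)
a(K, g) = 60*g
(a(-145, 33) + r(11, U)) + 21465 = (60*33 + 11*(-79/112)) + 21465 = (1980 - 869/112) + 21465 = 220891/112 + 21465 = 2624971/112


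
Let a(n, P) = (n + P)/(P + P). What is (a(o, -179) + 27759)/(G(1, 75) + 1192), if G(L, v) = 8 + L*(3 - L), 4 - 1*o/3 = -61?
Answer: 4968853/215158 ≈ 23.094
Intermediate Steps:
o = 195 (o = 12 - 3*(-61) = 12 + 183 = 195)
a(n, P) = (P + n)/(2*P) (a(n, P) = (P + n)/((2*P)) = (P + n)*(1/(2*P)) = (P + n)/(2*P))
(a(o, -179) + 27759)/(G(1, 75) + 1192) = ((½)*(-179 + 195)/(-179) + 27759)/((8 - 1*1² + 3*1) + 1192) = ((½)*(-1/179)*16 + 27759)/((8 - 1*1 + 3) + 1192) = (-8/179 + 27759)/((8 - 1 + 3) + 1192) = 4968853/(179*(10 + 1192)) = (4968853/179)/1202 = (4968853/179)*(1/1202) = 4968853/215158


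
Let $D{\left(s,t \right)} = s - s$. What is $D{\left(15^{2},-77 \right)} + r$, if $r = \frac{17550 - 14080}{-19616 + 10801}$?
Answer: $- \frac{694}{1763} \approx -0.39365$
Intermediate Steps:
$D{\left(s,t \right)} = 0$
$r = - \frac{694}{1763}$ ($r = \frac{3470}{-8815} = 3470 \left(- \frac{1}{8815}\right) = - \frac{694}{1763} \approx -0.39365$)
$D{\left(15^{2},-77 \right)} + r = 0 - \frac{694}{1763} = - \frac{694}{1763}$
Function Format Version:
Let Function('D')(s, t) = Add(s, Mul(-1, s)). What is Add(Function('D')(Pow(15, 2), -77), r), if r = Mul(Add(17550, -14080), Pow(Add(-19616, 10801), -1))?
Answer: Rational(-694, 1763) ≈ -0.39365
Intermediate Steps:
Function('D')(s, t) = 0
r = Rational(-694, 1763) (r = Mul(3470, Pow(-8815, -1)) = Mul(3470, Rational(-1, 8815)) = Rational(-694, 1763) ≈ -0.39365)
Add(Function('D')(Pow(15, 2), -77), r) = Add(0, Rational(-694, 1763)) = Rational(-694, 1763)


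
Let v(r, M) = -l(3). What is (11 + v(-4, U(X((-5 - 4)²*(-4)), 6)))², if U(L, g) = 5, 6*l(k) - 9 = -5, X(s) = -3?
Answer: 961/9 ≈ 106.78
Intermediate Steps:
l(k) = ⅔ (l(k) = 3/2 + (⅙)*(-5) = 3/2 - ⅚ = ⅔)
v(r, M) = -⅔ (v(r, M) = -1*⅔ = -⅔)
(11 + v(-4, U(X((-5 - 4)²*(-4)), 6)))² = (11 - ⅔)² = (31/3)² = 961/9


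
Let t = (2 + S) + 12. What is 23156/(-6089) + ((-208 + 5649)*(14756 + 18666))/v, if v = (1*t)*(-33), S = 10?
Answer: -553648760815/2411244 ≈ -2.2961e+5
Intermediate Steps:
t = 24 (t = (2 + 10) + 12 = 12 + 12 = 24)
v = -792 (v = (1*24)*(-33) = 24*(-33) = -792)
23156/(-6089) + ((-208 + 5649)*(14756 + 18666))/v = 23156/(-6089) + ((-208 + 5649)*(14756 + 18666))/(-792) = 23156*(-1/6089) + (5441*33422)*(-1/792) = -23156/6089 + 181849102*(-1/792) = -23156/6089 - 90924551/396 = -553648760815/2411244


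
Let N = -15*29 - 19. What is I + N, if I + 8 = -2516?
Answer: -2978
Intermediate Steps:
N = -454 (N = -435 - 19 = -454)
I = -2524 (I = -8 - 2516 = -2524)
I + N = -2524 - 454 = -2978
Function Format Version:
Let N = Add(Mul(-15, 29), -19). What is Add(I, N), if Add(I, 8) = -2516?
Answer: -2978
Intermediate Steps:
N = -454 (N = Add(-435, -19) = -454)
I = -2524 (I = Add(-8, -2516) = -2524)
Add(I, N) = Add(-2524, -454) = -2978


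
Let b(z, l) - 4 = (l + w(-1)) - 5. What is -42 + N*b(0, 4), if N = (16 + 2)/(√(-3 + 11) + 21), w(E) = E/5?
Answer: -85638/2165 - 504*√2/2165 ≈ -39.885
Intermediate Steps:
w(E) = E/5 (w(E) = E*(⅕) = E/5)
b(z, l) = -6/5 + l (b(z, l) = 4 + ((l + (⅕)*(-1)) - 5) = 4 + ((l - ⅕) - 5) = 4 + ((-⅕ + l) - 5) = 4 + (-26/5 + l) = -6/5 + l)
N = 18/(21 + 2*√2) (N = 18/(√8 + 21) = 18/(2*√2 + 21) = 18/(21 + 2*√2) ≈ 0.75540)
-42 + N*b(0, 4) = -42 + (378/433 - 36*√2/433)*(-6/5 + 4) = -42 + (378/433 - 36*√2/433)*(14/5) = -42 + (5292/2165 - 504*√2/2165) = -85638/2165 - 504*√2/2165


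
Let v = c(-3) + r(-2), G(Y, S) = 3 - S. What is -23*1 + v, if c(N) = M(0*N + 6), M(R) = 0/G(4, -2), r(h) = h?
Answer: -25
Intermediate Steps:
M(R) = 0 (M(R) = 0/(3 - 1*(-2)) = 0/(3 + 2) = 0/5 = 0*(⅕) = 0)
c(N) = 0
v = -2 (v = 0 - 2 = -2)
-23*1 + v = -23*1 - 2 = -23 - 2 = -25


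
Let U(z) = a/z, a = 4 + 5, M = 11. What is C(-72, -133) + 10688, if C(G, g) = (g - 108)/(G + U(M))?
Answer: 8371355/783 ≈ 10691.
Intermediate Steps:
a = 9
U(z) = 9/z
C(G, g) = (-108 + g)/(9/11 + G) (C(G, g) = (g - 108)/(G + 9/11) = (-108 + g)/(G + 9*(1/11)) = (-108 + g)/(G + 9/11) = (-108 + g)/(9/11 + G))
C(-72, -133) + 10688 = 11*(-108 - 133)/(9 + 11*(-72)) + 10688 = 11*(-241)/(9 - 792) + 10688 = 11*(-241)/(-783) + 10688 = 11*(-1/783)*(-241) + 10688 = 2651/783 + 10688 = 8371355/783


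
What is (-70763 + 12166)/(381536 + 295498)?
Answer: -58597/677034 ≈ -0.086550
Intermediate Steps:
(-70763 + 12166)/(381536 + 295498) = -58597/677034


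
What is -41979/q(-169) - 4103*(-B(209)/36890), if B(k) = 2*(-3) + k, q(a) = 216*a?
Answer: 760788463/32062680 ≈ 23.728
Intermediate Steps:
B(k) = -6 + k
-41979/q(-169) - 4103*(-B(209)/36890) = -41979/(216*(-169)) - 4103/((-36890/(-6 + 209))) = -41979/(-36504) - 4103/((-36890/203)) = -41979*(-1/36504) - 4103/((-36890*1/203)) = 13993/12168 - 4103/(-5270/29) = 13993/12168 - 4103*(-29/5270) = 13993/12168 + 118987/5270 = 760788463/32062680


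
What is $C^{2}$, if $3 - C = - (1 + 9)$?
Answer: $169$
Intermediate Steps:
$C = 13$ ($C = 3 - - (1 + 9) = 3 - \left(-1\right) 10 = 3 - -10 = 3 + 10 = 13$)
$C^{2} = 13^{2} = 169$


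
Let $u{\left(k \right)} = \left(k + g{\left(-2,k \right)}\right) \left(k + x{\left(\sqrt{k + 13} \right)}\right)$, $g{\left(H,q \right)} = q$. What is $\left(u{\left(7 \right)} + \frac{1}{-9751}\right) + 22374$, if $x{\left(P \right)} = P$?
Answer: $\frac{219124471}{9751} + 28 \sqrt{5} \approx 22535.0$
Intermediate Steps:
$u{\left(k \right)} = 2 k \left(k + \sqrt{13 + k}\right)$ ($u{\left(k \right)} = \left(k + k\right) \left(k + \sqrt{k + 13}\right) = 2 k \left(k + \sqrt{13 + k}\right)$)
$\left(u{\left(7 \right)} + \frac{1}{-9751}\right) + 22374 = \left(2 \cdot 7 \left(7 + \sqrt{13 + 7}\right) + \frac{1}{-9751}\right) + 22374 = \left(2 \cdot 7 \left(7 + \sqrt{20}\right) - \frac{1}{9751}\right) + 22374 = \left(2 \cdot 7 \left(7 + 2 \sqrt{5}\right) - \frac{1}{9751}\right) + 22374 = \left(\left(98 + 28 \sqrt{5}\right) - \frac{1}{9751}\right) + 22374 = \left(\frac{955597}{9751} + 28 \sqrt{5}\right) + 22374 = \frac{219124471}{9751} + 28 \sqrt{5}$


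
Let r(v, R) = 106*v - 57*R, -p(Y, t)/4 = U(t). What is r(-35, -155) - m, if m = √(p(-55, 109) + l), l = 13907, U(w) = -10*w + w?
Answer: 5125 - √17831 ≈ 4991.5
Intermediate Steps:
U(w) = -9*w
p(Y, t) = 36*t (p(Y, t) = -(-36)*t = 36*t)
m = √17831 (m = √(36*109 + 13907) = √(3924 + 13907) = √17831 ≈ 133.53)
r(v, R) = -57*R + 106*v
r(-35, -155) - m = (-57*(-155) + 106*(-35)) - √17831 = (8835 - 3710) - √17831 = 5125 - √17831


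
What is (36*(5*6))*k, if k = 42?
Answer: 45360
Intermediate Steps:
(36*(5*6))*k = (36*(5*6))*42 = (36*30)*42 = 1080*42 = 45360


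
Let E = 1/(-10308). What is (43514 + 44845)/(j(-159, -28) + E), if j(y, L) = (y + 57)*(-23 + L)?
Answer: 910804572/53622215 ≈ 16.986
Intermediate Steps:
j(y, L) = (-23 + L)*(57 + y) (j(y, L) = (57 + y)*(-23 + L) = (-23 + L)*(57 + y))
E = -1/10308 ≈ -9.7012e-5
(43514 + 44845)/(j(-159, -28) + E) = (43514 + 44845)/((-1311 - 23*(-159) + 57*(-28) - 28*(-159)) - 1/10308) = 88359/((-1311 + 3657 - 1596 + 4452) - 1/10308) = 88359/(5202 - 1/10308) = 88359/(53622215/10308) = 88359*(10308/53622215) = 910804572/53622215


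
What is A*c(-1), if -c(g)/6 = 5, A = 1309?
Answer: -39270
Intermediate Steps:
c(g) = -30 (c(g) = -6*5 = -30)
A*c(-1) = 1309*(-30) = -39270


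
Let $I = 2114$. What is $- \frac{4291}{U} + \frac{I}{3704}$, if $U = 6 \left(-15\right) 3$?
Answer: $\frac{4116161}{250020} \approx 16.463$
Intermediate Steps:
$U = -270$ ($U = \left(-90\right) 3 = -270$)
$- \frac{4291}{U} + \frac{I}{3704} = - \frac{4291}{-270} + \frac{2114}{3704} = \left(-4291\right) \left(- \frac{1}{270}\right) + 2114 \cdot \frac{1}{3704} = \frac{4291}{270} + \frac{1057}{1852} = \frac{4116161}{250020}$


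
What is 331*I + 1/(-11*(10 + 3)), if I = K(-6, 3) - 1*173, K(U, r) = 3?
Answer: -8046611/143 ≈ -56270.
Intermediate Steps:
I = -170 (I = 3 - 1*173 = 3 - 173 = -170)
331*I + 1/(-11*(10 + 3)) = 331*(-170) + 1/(-11*(10 + 3)) = -56270 + 1/(-11*13) = -56270 + 1/(-143) = -56270 - 1/143 = -8046611/143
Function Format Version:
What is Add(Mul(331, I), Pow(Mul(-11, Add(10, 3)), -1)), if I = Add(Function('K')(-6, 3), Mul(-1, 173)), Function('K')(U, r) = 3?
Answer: Rational(-8046611, 143) ≈ -56270.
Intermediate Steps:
I = -170 (I = Add(3, Mul(-1, 173)) = Add(3, -173) = -170)
Add(Mul(331, I), Pow(Mul(-11, Add(10, 3)), -1)) = Add(Mul(331, -170), Pow(Mul(-11, Add(10, 3)), -1)) = Add(-56270, Pow(Mul(-11, 13), -1)) = Add(-56270, Pow(-143, -1)) = Add(-56270, Rational(-1, 143)) = Rational(-8046611, 143)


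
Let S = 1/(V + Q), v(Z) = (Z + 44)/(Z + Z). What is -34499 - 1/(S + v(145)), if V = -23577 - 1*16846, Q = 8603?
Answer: -20747551911/601369 ≈ -34501.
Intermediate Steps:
V = -40423 (V = -23577 - 16846 = -40423)
v(Z) = (44 + Z)/(2*Z) (v(Z) = (44 + Z)/((2*Z)) = (44 + Z)*(1/(2*Z)) = (44 + Z)/(2*Z))
S = -1/31820 (S = 1/(-40423 + 8603) = 1/(-31820) = -1/31820 ≈ -3.1427e-5)
-34499 - 1/(S + v(145)) = -34499 - 1/(-1/31820 + (½)*(44 + 145)/145) = -34499 - 1/(-1/31820 + (½)*(1/145)*189) = -34499 - 1/(-1/31820 + 189/290) = -34499 - 1/601369/922780 = -34499 - 1*922780/601369 = -34499 - 922780/601369 = -20747551911/601369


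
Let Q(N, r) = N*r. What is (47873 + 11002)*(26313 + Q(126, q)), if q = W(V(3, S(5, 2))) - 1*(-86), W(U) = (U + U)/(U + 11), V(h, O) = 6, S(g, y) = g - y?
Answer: 37270524375/17 ≈ 2.1924e+9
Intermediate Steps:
W(U) = 2*U/(11 + U) (W(U) = (2*U)/(11 + U) = 2*U/(11 + U))
q = 1474/17 (q = 2*6/(11 + 6) - 1*(-86) = 2*6/17 + 86 = 2*6*(1/17) + 86 = 12/17 + 86 = 1474/17 ≈ 86.706)
(47873 + 11002)*(26313 + Q(126, q)) = (47873 + 11002)*(26313 + 126*(1474/17)) = 58875*(26313 + 185724/17) = 58875*(633045/17) = 37270524375/17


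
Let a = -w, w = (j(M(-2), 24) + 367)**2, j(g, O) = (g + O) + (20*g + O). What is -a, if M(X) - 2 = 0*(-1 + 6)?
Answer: 208849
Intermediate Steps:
M(X) = 2 (M(X) = 2 + 0*(-1 + 6) = 2 + 0*5 = 2 + 0 = 2)
j(g, O) = 2*O + 21*g (j(g, O) = (O + g) + (O + 20*g) = 2*O + 21*g)
w = 208849 (w = ((2*24 + 21*2) + 367)**2 = ((48 + 42) + 367)**2 = (90 + 367)**2 = 457**2 = 208849)
a = -208849 (a = -1*208849 = -208849)
-a = -1*(-208849) = 208849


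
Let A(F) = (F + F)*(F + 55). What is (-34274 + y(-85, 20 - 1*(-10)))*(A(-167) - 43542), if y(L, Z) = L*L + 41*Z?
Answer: 158373746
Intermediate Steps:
A(F) = 2*F*(55 + F) (A(F) = (2*F)*(55 + F) = 2*F*(55 + F))
y(L, Z) = L² + 41*Z
(-34274 + y(-85, 20 - 1*(-10)))*(A(-167) - 43542) = (-34274 + ((-85)² + 41*(20 - 1*(-10))))*(2*(-167)*(55 - 167) - 43542) = (-34274 + (7225 + 41*(20 + 10)))*(2*(-167)*(-112) - 43542) = (-34274 + (7225 + 41*30))*(37408 - 43542) = (-34274 + (7225 + 1230))*(-6134) = (-34274 + 8455)*(-6134) = -25819*(-6134) = 158373746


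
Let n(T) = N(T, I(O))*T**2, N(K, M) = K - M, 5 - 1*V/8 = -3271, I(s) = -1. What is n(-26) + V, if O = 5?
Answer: 9308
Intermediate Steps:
V = 26208 (V = 40 - 8*(-3271) = 40 + 26168 = 26208)
n(T) = T**2*(1 + T) (n(T) = (T - 1*(-1))*T**2 = (T + 1)*T**2 = (1 + T)*T**2 = T**2*(1 + T))
n(-26) + V = (-26)**2*(1 - 26) + 26208 = 676*(-25) + 26208 = -16900 + 26208 = 9308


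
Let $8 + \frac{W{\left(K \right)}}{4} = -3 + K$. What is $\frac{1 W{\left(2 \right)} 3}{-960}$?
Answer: $\frac{9}{80} \approx 0.1125$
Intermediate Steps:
$W{\left(K \right)} = -44 + 4 K$ ($W{\left(K \right)} = -32 + 4 \left(-3 + K\right) = -32 + \left(-12 + 4 K\right) = -44 + 4 K$)
$\frac{1 W{\left(2 \right)} 3}{-960} = \frac{1 \left(-44 + 4 \cdot 2\right) 3}{-960} = 1 \left(-44 + 8\right) 3 \left(- \frac{1}{960}\right) = 1 \left(-36\right) 3 \left(- \frac{1}{960}\right) = \left(-36\right) 3 \left(- \frac{1}{960}\right) = \left(-108\right) \left(- \frac{1}{960}\right) = \frac{9}{80}$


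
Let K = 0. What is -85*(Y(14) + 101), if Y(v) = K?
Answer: -8585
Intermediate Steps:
Y(v) = 0
-85*(Y(14) + 101) = -85*(0 + 101) = -85*101 = -8585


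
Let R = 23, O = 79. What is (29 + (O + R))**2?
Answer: 17161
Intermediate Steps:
(29 + (O + R))**2 = (29 + (79 + 23))**2 = (29 + 102)**2 = 131**2 = 17161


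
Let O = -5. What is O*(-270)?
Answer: 1350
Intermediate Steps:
O*(-270) = -5*(-270) = 1350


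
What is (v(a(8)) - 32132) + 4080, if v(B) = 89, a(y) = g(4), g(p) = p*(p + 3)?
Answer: -27963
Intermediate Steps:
g(p) = p*(3 + p)
a(y) = 28 (a(y) = 4*(3 + 4) = 4*7 = 28)
(v(a(8)) - 32132) + 4080 = (89 - 32132) + 4080 = -32043 + 4080 = -27963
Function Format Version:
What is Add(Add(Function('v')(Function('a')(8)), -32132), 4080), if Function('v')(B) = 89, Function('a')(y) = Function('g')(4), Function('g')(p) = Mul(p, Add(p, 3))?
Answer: -27963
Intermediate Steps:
Function('g')(p) = Mul(p, Add(3, p))
Function('a')(y) = 28 (Function('a')(y) = Mul(4, Add(3, 4)) = Mul(4, 7) = 28)
Add(Add(Function('v')(Function('a')(8)), -32132), 4080) = Add(Add(89, -32132), 4080) = Add(-32043, 4080) = -27963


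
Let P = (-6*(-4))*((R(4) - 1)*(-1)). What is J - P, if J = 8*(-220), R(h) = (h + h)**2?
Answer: -248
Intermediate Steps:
R(h) = 4*h**2 (R(h) = (2*h)**2 = 4*h**2)
P = -1512 (P = (-6*(-4))*((4*4**2 - 1)*(-1)) = 24*((4*16 - 1)*(-1)) = 24*((64 - 1)*(-1)) = 24*(63*(-1)) = 24*(-63) = -1512)
J = -1760
J - P = -1760 - 1*(-1512) = -1760 + 1512 = -248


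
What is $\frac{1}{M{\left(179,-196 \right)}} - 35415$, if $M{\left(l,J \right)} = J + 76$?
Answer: $- \frac{4249801}{120} \approx -35415.0$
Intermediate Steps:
$M{\left(l,J \right)} = 76 + J$
$\frac{1}{M{\left(179,-196 \right)}} - 35415 = \frac{1}{76 - 196} - 35415 = \frac{1}{-120} - 35415 = - \frac{1}{120} - 35415 = - \frac{4249801}{120}$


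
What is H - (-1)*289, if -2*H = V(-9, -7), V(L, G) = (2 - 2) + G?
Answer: 585/2 ≈ 292.50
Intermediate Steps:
V(L, G) = G (V(L, G) = 0 + G = G)
H = 7/2 (H = -½*(-7) = 7/2 ≈ 3.5000)
H - (-1)*289 = 7/2 - (-1)*289 = 7/2 - 1*(-289) = 7/2 + 289 = 585/2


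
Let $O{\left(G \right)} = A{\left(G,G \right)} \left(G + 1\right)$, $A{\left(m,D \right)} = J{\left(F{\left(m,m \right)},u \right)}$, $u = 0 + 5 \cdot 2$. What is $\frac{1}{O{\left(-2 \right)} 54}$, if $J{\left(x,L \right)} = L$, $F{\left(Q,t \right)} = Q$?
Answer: $- \frac{1}{540} \approx -0.0018519$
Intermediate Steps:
$u = 10$ ($u = 0 + 10 = 10$)
$A{\left(m,D \right)} = 10$
$O{\left(G \right)} = 10 + 10 G$ ($O{\left(G \right)} = 10 \left(G + 1\right) = 10 \left(1 + G\right) = 10 + 10 G$)
$\frac{1}{O{\left(-2 \right)} 54} = \frac{1}{\left(10 + 10 \left(-2\right)\right) 54} = \frac{1}{\left(10 - 20\right) 54} = \frac{1}{\left(-10\right) 54} = \frac{1}{-540} = - \frac{1}{540}$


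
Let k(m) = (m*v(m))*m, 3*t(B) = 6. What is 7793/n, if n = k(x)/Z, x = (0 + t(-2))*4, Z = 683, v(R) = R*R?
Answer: 5322619/4096 ≈ 1299.5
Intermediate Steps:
t(B) = 2 (t(B) = (1/3)*6 = 2)
v(R) = R**2
x = 8 (x = (0 + 2)*4 = 2*4 = 8)
k(m) = m**4 (k(m) = (m*m**2)*m = m**3*m = m**4)
n = 4096/683 (n = 8**4/683 = 4096*(1/683) = 4096/683 ≈ 5.9971)
7793/n = 7793/(4096/683) = 7793*(683/4096) = 5322619/4096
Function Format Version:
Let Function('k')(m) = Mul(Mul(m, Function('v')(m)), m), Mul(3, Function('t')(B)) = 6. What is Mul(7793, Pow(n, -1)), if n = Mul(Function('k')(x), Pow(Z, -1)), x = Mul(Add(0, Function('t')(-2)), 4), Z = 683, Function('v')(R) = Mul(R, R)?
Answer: Rational(5322619, 4096) ≈ 1299.5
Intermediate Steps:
Function('t')(B) = 2 (Function('t')(B) = Mul(Rational(1, 3), 6) = 2)
Function('v')(R) = Pow(R, 2)
x = 8 (x = Mul(Add(0, 2), 4) = Mul(2, 4) = 8)
Function('k')(m) = Pow(m, 4) (Function('k')(m) = Mul(Mul(m, Pow(m, 2)), m) = Mul(Pow(m, 3), m) = Pow(m, 4))
n = Rational(4096, 683) (n = Mul(Pow(8, 4), Pow(683, -1)) = Mul(4096, Rational(1, 683)) = Rational(4096, 683) ≈ 5.9971)
Mul(7793, Pow(n, -1)) = Mul(7793, Pow(Rational(4096, 683), -1)) = Mul(7793, Rational(683, 4096)) = Rational(5322619, 4096)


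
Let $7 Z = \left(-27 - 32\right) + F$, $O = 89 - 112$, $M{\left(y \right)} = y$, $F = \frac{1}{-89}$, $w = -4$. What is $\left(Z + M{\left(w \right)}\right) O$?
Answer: $\frac{178112}{623} \approx 285.89$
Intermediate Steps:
$F = - \frac{1}{89} \approx -0.011236$
$O = -23$
$Z = - \frac{5252}{623}$ ($Z = \frac{\left(-27 - 32\right) - \frac{1}{89}}{7} = \frac{-59 - \frac{1}{89}}{7} = \frac{1}{7} \left(- \frac{5252}{89}\right) = - \frac{5252}{623} \approx -8.4302$)
$\left(Z + M{\left(w \right)}\right) O = \left(- \frac{5252}{623} - 4\right) \left(-23\right) = \left(- \frac{7744}{623}\right) \left(-23\right) = \frac{178112}{623}$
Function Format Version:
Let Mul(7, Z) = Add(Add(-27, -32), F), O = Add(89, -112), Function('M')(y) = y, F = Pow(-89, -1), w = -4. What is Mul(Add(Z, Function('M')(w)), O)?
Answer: Rational(178112, 623) ≈ 285.89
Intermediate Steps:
F = Rational(-1, 89) ≈ -0.011236
O = -23
Z = Rational(-5252, 623) (Z = Mul(Rational(1, 7), Add(Add(-27, -32), Rational(-1, 89))) = Mul(Rational(1, 7), Add(-59, Rational(-1, 89))) = Mul(Rational(1, 7), Rational(-5252, 89)) = Rational(-5252, 623) ≈ -8.4302)
Mul(Add(Z, Function('M')(w)), O) = Mul(Add(Rational(-5252, 623), -4), -23) = Mul(Rational(-7744, 623), -23) = Rational(178112, 623)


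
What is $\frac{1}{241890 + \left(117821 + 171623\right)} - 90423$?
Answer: $- \frac{48044814281}{531334} \approx -90423.0$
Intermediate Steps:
$\frac{1}{241890 + \left(117821 + 171623\right)} - 90423 = \frac{1}{241890 + 289444} - 90423 = \frac{1}{531334} - 90423 = - \frac{48044814281}{531334}$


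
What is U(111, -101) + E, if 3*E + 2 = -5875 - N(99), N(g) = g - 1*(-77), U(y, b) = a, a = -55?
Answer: -6218/3 ≈ -2072.7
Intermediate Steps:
U(y, b) = -55
N(g) = 77 + g (N(g) = g + 77 = 77 + g)
E = -6053/3 (E = -2/3 + (-5875 - (77 + 99))/3 = -2/3 + (-5875 - 1*176)/3 = -2/3 + (-5875 - 176)/3 = -2/3 + (1/3)*(-6051) = -2/3 - 2017 = -6053/3 ≈ -2017.7)
U(111, -101) + E = -55 - 6053/3 = -6218/3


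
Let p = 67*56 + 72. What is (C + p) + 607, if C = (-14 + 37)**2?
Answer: 4960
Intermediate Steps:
p = 3824 (p = 3752 + 72 = 3824)
C = 529 (C = 23**2 = 529)
(C + p) + 607 = (529 + 3824) + 607 = 4353 + 607 = 4960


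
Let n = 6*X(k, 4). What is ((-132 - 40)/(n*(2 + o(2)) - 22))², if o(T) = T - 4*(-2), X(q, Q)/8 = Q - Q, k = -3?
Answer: 7396/121 ≈ 61.124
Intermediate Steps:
X(q, Q) = 0 (X(q, Q) = 8*(Q - Q) = 8*0 = 0)
o(T) = 8 + T (o(T) = T + 8 = 8 + T)
n = 0 (n = 6*0 = 0)
((-132 - 40)/(n*(2 + o(2)) - 22))² = ((-132 - 40)/(0*(2 + (8 + 2)) - 22))² = (-172/(0*(2 + 10) - 22))² = (-172/(0*12 - 22))² = (-172/(0 - 22))² = (-172/(-22))² = (-172*(-1/22))² = (86/11)² = 7396/121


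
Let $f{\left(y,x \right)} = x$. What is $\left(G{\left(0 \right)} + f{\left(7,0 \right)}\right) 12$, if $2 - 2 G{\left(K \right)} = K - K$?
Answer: $12$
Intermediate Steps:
$G{\left(K \right)} = 1$ ($G{\left(K \right)} = 1 - \frac{K - K}{2} = 1 - 0 = 1 + 0 = 1$)
$\left(G{\left(0 \right)} + f{\left(7,0 \right)}\right) 12 = \left(1 + 0\right) 12 = 1 \cdot 12 = 12$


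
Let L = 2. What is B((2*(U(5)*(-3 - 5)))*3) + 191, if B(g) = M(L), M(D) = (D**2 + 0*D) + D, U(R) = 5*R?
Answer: 197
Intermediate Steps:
M(D) = D + D**2 (M(D) = (D**2 + 0) + D = D**2 + D = D + D**2)
B(g) = 6 (B(g) = 2*(1 + 2) = 2*3 = 6)
B((2*(U(5)*(-3 - 5)))*3) + 191 = 6 + 191 = 197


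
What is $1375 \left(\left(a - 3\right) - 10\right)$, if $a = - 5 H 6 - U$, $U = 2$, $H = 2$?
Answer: $-103125$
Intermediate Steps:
$a = -62$ ($a = \left(-5\right) 2 \cdot 6 - 2 = \left(-10\right) 6 - 2 = -60 - 2 = -62$)
$1375 \left(\left(a - 3\right) - 10\right) = 1375 \left(\left(-62 - 3\right) - 10\right) = 1375 \left(-65 - 10\right) = 1375 \left(-75\right) = -103125$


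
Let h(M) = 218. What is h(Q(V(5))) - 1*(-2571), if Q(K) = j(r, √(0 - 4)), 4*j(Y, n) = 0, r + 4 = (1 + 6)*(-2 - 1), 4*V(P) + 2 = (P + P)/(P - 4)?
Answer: 2789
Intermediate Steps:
V(P) = -½ + P/(2*(-4 + P)) (V(P) = -½ + ((P + P)/(P - 4))/4 = -½ + ((2*P)/(-4 + P))/4 = -½ + (2*P/(-4 + P))/4 = -½ + P/(2*(-4 + P)))
r = -25 (r = -4 + (1 + 6)*(-2 - 1) = -4 + 7*(-3) = -4 - 21 = -25)
j(Y, n) = 0 (j(Y, n) = (¼)*0 = 0)
Q(K) = 0
h(Q(V(5))) - 1*(-2571) = 218 - 1*(-2571) = 218 + 2571 = 2789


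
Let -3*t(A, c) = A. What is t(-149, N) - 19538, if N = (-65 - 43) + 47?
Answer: -58465/3 ≈ -19488.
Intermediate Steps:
N = -61 (N = -108 + 47 = -61)
t(A, c) = -A/3
t(-149, N) - 19538 = -⅓*(-149) - 19538 = 149/3 - 19538 = -58465/3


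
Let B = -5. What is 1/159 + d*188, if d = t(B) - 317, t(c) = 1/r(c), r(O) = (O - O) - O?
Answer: -47348923/795 ≈ -59558.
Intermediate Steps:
r(O) = -O (r(O) = 0 - O = -O)
t(c) = -1/c (t(c) = 1/(-c) = -1/c)
d = -1584/5 (d = -1/(-5) - 317 = -1*(-⅕) - 317 = ⅕ - 317 = -1584/5 ≈ -316.80)
1/159 + d*188 = 1/159 - 1584/5*188 = 1/159 - 297792/5 = -47348923/795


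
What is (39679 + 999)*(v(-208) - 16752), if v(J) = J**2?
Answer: 1078455136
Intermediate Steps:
(39679 + 999)*(v(-208) - 16752) = (39679 + 999)*((-208)**2 - 16752) = 40678*(43264 - 16752) = 40678*26512 = 1078455136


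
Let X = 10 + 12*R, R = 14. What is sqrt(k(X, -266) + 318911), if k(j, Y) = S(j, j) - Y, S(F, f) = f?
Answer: sqrt(319355) ≈ 565.12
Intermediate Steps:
X = 178 (X = 10 + 12*14 = 10 + 168 = 178)
k(j, Y) = j - Y
sqrt(k(X, -266) + 318911) = sqrt((178 - 1*(-266)) + 318911) = sqrt((178 + 266) + 318911) = sqrt(444 + 318911) = sqrt(319355)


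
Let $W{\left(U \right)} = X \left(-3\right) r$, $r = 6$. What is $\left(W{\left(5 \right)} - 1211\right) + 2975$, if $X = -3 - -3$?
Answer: $1764$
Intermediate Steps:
$X = 0$ ($X = -3 + 3 = 0$)
$W{\left(U \right)} = 0$ ($W{\left(U \right)} = 0 \left(-3\right) 6 = 0 \cdot 6 = 0$)
$\left(W{\left(5 \right)} - 1211\right) + 2975 = \left(0 - 1211\right) + 2975 = -1211 + 2975 = 1764$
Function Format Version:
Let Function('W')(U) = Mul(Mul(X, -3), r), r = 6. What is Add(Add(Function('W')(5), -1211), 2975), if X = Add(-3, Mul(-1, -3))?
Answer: 1764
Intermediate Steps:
X = 0 (X = Add(-3, 3) = 0)
Function('W')(U) = 0 (Function('W')(U) = Mul(Mul(0, -3), 6) = Mul(0, 6) = 0)
Add(Add(Function('W')(5), -1211), 2975) = Add(Add(0, -1211), 2975) = Add(-1211, 2975) = 1764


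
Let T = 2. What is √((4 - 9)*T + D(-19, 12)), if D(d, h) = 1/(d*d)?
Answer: 3*I*√401/19 ≈ 3.1618*I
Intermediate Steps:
D(d, h) = d⁻² (D(d, h) = 1/(d²) = d⁻²)
√((4 - 9)*T + D(-19, 12)) = √((4 - 9)*2 + (-19)⁻²) = √(-5*2 + 1/361) = √(-10 + 1/361) = √(-3609/361) = 3*I*√401/19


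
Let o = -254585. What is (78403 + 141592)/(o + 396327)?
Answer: 219995/141742 ≈ 1.5521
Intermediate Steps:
(78403 + 141592)/(o + 396327) = (78403 + 141592)/(-254585 + 396327) = 219995/141742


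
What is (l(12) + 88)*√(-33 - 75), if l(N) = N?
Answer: 600*I*√3 ≈ 1039.2*I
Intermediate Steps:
(l(12) + 88)*√(-33 - 75) = (12 + 88)*√(-33 - 75) = 100*√(-108) = 100*(6*I*√3) = 600*I*√3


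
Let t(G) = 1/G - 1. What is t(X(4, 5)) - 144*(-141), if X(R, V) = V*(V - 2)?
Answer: 304546/15 ≈ 20303.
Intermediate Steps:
X(R, V) = V*(-2 + V)
t(G) = -1 + 1/G
t(X(4, 5)) - 144*(-141) = (1 - 5*(-2 + 5))/((5*(-2 + 5))) - 144*(-141) = (1 - 5*3)/((5*3)) + 20304 = (1 - 1*15)/15 + 20304 = (1 - 15)/15 + 20304 = (1/15)*(-14) + 20304 = -14/15 + 20304 = 304546/15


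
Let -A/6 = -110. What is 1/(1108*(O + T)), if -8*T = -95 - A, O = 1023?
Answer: 2/2476103 ≈ 8.0772e-7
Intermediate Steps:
A = 660 (A = -6*(-110) = 660)
T = 755/8 (T = -(-95 - 1*660)/8 = -(-95 - 660)/8 = -⅛*(-755) = 755/8 ≈ 94.375)
1/(1108*(O + T)) = 1/(1108*(1023 + 755/8)) = 1/(1108*(8939/8)) = 1/(2476103/2) = 2/2476103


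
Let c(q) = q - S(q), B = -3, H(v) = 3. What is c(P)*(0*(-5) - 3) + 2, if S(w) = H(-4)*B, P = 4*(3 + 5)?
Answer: -121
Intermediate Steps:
P = 32 (P = 4*8 = 32)
S(w) = -9 (S(w) = 3*(-3) = -9)
c(q) = 9 + q (c(q) = q - 1*(-9) = q + 9 = 9 + q)
c(P)*(0*(-5) - 3) + 2 = (9 + 32)*(0*(-5) - 3) + 2 = 41*(0 - 3) + 2 = 41*(-3) + 2 = -123 + 2 = -121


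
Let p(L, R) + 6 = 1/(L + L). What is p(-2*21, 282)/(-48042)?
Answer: 505/4035528 ≈ 0.00012514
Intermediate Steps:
p(L, R) = -6 + 1/(2*L) (p(L, R) = -6 + 1/(L + L) = -6 + 1/(2*L))
p(-2*21, 282)/(-48042) = (-6 + 1/(2*((-2*21))))/(-48042) = (-6 + (1/2)/(-42))*(-1/48042) = (-6 + (1/2)*(-1/42))*(-1/48042) = (-6 - 1/84)*(-1/48042) = -505/84*(-1/48042) = 505/4035528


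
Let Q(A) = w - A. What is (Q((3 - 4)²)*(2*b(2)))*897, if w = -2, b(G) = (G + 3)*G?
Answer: -53820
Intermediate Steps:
b(G) = G*(3 + G) (b(G) = (3 + G)*G = G*(3 + G))
Q(A) = -2 - A
(Q((3 - 4)²)*(2*b(2)))*897 = ((-2 - (3 - 4)²)*(2*(2*(3 + 2))))*897 = ((-2 - 1*(-1)²)*(2*(2*5)))*897 = ((-2 - 1*1)*(2*10))*897 = ((-2 - 1)*20)*897 = -3*20*897 = -60*897 = -53820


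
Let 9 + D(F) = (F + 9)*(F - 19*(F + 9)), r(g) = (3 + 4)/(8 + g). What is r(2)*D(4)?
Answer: -11088/5 ≈ -2217.6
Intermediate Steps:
r(g) = 7/(8 + g)
D(F) = -9 + (-171 - 18*F)*(9 + F) (D(F) = -9 + (F + 9)*(F - 19*(F + 9)) = -9 + (9 + F)*(F - 19*(9 + F)) = -9 + (9 + F)*(F + (-171 - 19*F)) = -9 + (9 + F)*(-171 - 18*F) = -9 + (-171 - 18*F)*(9 + F))
r(2)*D(4) = (7/(8 + 2))*(-1548 - 333*4 - 18*4²) = (7/10)*(-1548 - 1332 - 18*16) = (7*(⅒))*(-1548 - 1332 - 288) = (7/10)*(-3168) = -11088/5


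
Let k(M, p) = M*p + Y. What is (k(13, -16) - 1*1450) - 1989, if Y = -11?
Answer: -3658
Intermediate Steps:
k(M, p) = -11 + M*p (k(M, p) = M*p - 11 = -11 + M*p)
(k(13, -16) - 1*1450) - 1989 = ((-11 + 13*(-16)) - 1*1450) - 1989 = ((-11 - 208) - 1450) - 1989 = (-219 - 1450) - 1989 = -1669 - 1989 = -3658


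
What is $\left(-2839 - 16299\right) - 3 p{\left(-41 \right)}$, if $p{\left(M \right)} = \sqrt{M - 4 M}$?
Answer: $-19138 - 3 \sqrt{123} \approx -19171.0$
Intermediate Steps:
$p{\left(M \right)} = \sqrt{3} \sqrt{- M}$ ($p{\left(M \right)} = \sqrt{- 3 M} = \sqrt{3} \sqrt{- M}$)
$\left(-2839 - 16299\right) - 3 p{\left(-41 \right)} = \left(-2839 - 16299\right) - 3 \sqrt{3} \sqrt{\left(-1\right) \left(-41\right)} = -19138 - 3 \sqrt{3} \sqrt{41} = -19138 - 3 \sqrt{123}$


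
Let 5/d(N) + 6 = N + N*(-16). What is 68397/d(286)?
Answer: -293833512/5 ≈ -5.8767e+7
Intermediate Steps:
d(N) = 5/(-6 - 15*N) (d(N) = 5/(-6 + (N + N*(-16))) = 5/(-6 + (N - 16*N)) = 5/(-6 - 15*N))
68397/d(286) = 68397/((-5/(6 + 15*286))) = 68397/((-5/(6 + 4290))) = 68397/((-5/4296)) = 68397/((-5*1/4296)) = 68397/(-5/4296) = 68397*(-4296/5) = -293833512/5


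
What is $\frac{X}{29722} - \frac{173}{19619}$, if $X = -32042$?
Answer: $- \frac{316886952}{291557959} \approx -1.0869$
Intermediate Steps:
$\frac{X}{29722} - \frac{173}{19619} = - \frac{32042}{29722} - \frac{173}{19619} = \left(-32042\right) \frac{1}{29722} - \frac{173}{19619} = - \frac{16021}{14861} - \frac{173}{19619} = - \frac{316886952}{291557959}$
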